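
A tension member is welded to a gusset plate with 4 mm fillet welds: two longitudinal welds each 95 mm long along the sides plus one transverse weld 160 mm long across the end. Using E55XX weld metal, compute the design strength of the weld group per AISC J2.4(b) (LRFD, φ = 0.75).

E55XX → F_EXX = 550 MPa.
t_e = 0.707 × 4 = 2.828 mm.
R_nwl = 0.6 × 550 × 2.828 × 190 × 10⁻³ = 177.3 kN (longitudinal, 2 welds).
R_nwt = 0.6 × 550 × 2.828 × 160 × 10⁻³ = 149.3 kN (transverse, base value).
(i) R_nwl + R_nwt = 326.6 kN; (ii) 0.85 R_nwl + 1.5 R_nwt = 374.7 kN.
R_n = max = 374.7 kN [governs: (ii)]; φR_n = 281 kN.

φR_n ≈ 281 kN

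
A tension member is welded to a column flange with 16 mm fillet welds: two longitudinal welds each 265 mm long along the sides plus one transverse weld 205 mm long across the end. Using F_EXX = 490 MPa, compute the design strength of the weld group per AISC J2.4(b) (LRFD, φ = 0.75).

t_e = 0.707 × 16 = 11.31 mm.
R_nwl = 0.6 × 490 × 11.31 × 530 × 10⁻³ = 1763 kN (longitudinal, 2 welds).
R_nwt = 0.6 × 490 × 11.31 × 205 × 10⁻³ = 681.8 kN (transverse, base value).
(i) R_nwl + R_nwt = 2444 kN; (ii) 0.85 R_nwl + 1.5 R_nwt = 2521 kN.
R_n = max = 2521 kN [governs: (ii)]; φR_n = 1891 kN.

φR_n ≈ 1890 kN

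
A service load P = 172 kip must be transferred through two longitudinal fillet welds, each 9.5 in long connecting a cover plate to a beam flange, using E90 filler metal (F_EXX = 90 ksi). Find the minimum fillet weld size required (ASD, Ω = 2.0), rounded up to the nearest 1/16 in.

w = 1/2 in

Total weld length L = 19 in.
Required throat t_e = P × Ω / (0.6 F_EXX × L) = 172 × 2.0 / (0.6 × 90 × 19) = 0.3353 in.
Required leg w = t_e / 0.707 = 0.4742 in → use 1/2 in.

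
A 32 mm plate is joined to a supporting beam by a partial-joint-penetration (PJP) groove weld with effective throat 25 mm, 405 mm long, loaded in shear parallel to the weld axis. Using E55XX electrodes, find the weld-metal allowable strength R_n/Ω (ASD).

E55XX → F_EXX = 550 MPa.
Effective throat (given) t_e = 25 mm.
A_we = 25 × 405 = 10120 mm².
F_nw = 0.6 F_EXX = 330 MPa.
R_n/Ω = (330 × 10120) / 2.0 × 10⁻³ = 1671 kN.

R_n/Ω ≈ 1670 kN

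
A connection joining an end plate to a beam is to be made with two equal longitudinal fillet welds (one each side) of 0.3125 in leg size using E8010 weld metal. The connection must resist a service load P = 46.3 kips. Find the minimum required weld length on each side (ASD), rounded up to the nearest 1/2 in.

E80XX → F_EXX = 80 ksi.
Throat t_e = 0.707 × 0.3125 = 0.2209 in.
r_n/Ω = (0.6 × 80 × 0.2209) / 2.0 = 5.302 kip/in.
L_req = P / (r_n/Ω) = 46.3 / 5.302 = 8.732 in total.
Per side: 8.732 / 2 = 4.366 in.
Round up → use L = 4.5 in on each side.

L = 4.5 in on each side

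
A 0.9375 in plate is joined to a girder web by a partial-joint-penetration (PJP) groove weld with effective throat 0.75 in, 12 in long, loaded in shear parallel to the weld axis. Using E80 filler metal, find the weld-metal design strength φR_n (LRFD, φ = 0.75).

E80XX → F_EXX = 80 ksi.
Effective throat (given) t_e = 0.75 in.
A_we = 0.75 × 12 = 9 in².
F_nw = 0.6 F_EXX = 48 ksi.
φR_n = 0.75 × 48 × 9 = 324 kips.

φR_n ≈ 324 kips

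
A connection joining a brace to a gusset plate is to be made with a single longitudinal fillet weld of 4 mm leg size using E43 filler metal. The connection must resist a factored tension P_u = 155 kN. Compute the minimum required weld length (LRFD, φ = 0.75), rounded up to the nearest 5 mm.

L = 285 mm

E43XX → F_EXX = 430 MPa.
Throat t_e = 0.707 × 4 = 2.828 mm.
φr_n = 0.75 × 0.6 × 430 × 2.828 × 10⁻³ = 0.5472 kN/mm.
L_req = P_u / φr_n = 155 / 0.5472 = 283.3 mm total.
Round up → use L = 285 mm.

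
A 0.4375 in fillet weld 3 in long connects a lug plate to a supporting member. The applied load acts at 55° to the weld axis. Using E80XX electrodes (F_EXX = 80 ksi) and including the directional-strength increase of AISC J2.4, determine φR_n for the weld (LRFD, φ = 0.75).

φR_n ≈ 45.8 kip

t_e = 0.707 × 0.4375 = 0.3093 in; A_we = 0.3093 × 3 = 0.9279 in².
Directional factor: 1.0 + 0.5 sin^1.5(55°) = 1.371.
F_nw = 0.6 × 80 × 1.371 = 65.79 ksi.
φR_n = 0.75 × 65.79 × 0.9279 = 45.79 kip.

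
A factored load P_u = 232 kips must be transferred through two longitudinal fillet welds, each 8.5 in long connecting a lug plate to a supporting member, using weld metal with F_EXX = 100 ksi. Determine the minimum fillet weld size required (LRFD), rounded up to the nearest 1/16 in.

Total weld length L = 17 in.
Required throat t_e = P_u / (φ × 0.6 F_EXX × L) = 232 / (0.75 × 0.6 × 100 × 17) = 0.3033 in.
Required leg w = t_e / 0.707 = 0.429 in → use 7/16 in.

w = 7/16 in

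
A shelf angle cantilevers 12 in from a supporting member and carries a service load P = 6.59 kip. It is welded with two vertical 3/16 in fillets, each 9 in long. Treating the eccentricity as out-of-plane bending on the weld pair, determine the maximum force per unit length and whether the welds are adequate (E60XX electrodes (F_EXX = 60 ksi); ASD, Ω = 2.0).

f_max ≈ 2.95 kip/in; NOT adequate

L_w = 2 × 9 = 18 in; section modulus (unit throat) S = 2 × L²/6 = 27 in².
Direct shear f_v = P/L_w = 6.59/18 = 0.3661 kip/in.
Moment M = P × e = 6.59 × 12 = 79.08 kip·in; bending f_b = M/S = 2.929 kip/in.
f_max = √(f_v² + f_b²) = √(0.3661² + 2.929²) = 2.952 kip/in.
r_n/Ω = (1/2.0) × 0.6 × 60 × (0.707 × 0.1875) = 2.386 kip/in → NOT adequate.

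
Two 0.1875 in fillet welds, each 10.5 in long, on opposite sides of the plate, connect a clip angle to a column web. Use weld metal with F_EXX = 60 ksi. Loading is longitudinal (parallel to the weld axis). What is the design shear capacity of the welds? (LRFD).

φR_n ≈ 75.2 kips

Effective throat t_e = 0.707 × 0.1875 = 0.1326 in.
Total length L = 21 in; A_we = 0.1326 × 21 = 2.784 in².
F_nw = 0.6 F_EXX = 0.6 × 60 = 36 ksi.
φR_n = 0.75 × 36 × 2.784 = 75.16 kips.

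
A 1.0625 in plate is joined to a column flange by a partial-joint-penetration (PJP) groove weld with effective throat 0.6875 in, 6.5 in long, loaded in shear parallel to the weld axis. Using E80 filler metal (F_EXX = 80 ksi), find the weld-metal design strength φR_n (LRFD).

Effective throat (given) t_e = 0.6875 in.
A_we = 0.6875 × 6.5 = 4.469 in².
F_nw = 0.6 F_EXX = 48 ksi.
φR_n = 0.75 × 48 × 4.469 = 160.9 kip.

φR_n ≈ 161 kip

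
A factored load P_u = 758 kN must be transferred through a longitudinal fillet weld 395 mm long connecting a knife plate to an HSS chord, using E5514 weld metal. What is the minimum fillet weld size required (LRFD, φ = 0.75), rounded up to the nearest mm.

w = 11 mm

E55XX → F_EXX = 550 MPa.
Total weld length L = 395 mm.
Required throat t_e = P_u / (φ × 0.6 F_EXX × L) = 758 / (0.75 × 0.6 × 550 × 395 × 10⁻³) = 7.753 mm.
Required leg w = t_e / 0.707 = 10.97 mm → use 11 mm.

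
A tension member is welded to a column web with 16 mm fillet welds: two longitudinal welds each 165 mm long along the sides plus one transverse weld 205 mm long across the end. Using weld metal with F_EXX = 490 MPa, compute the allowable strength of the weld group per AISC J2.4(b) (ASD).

R_n/Ω ≈ 978 kN

t_e = 0.707 × 16 = 11.31 mm.
R_nwl = 0.6 × 490 × 11.31 × 330 × 10⁻³ = 1097 kN (longitudinal, 2 welds).
R_nwt = 0.6 × 490 × 11.31 × 205 × 10⁻³ = 681.8 kN (transverse, base value).
(i) R_nwl + R_nwt = 1779 kN; (ii) 0.85 R_nwl + 1.5 R_nwt = 1956 kN.
R_n = max = 1956 kN [governs: (ii)]; R_n/Ω = 977.8 kN.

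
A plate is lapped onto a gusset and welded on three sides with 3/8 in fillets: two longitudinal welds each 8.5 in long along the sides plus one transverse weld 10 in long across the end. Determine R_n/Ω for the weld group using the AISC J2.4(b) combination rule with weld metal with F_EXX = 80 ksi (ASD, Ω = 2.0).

t_e = 0.707 × 0.375 = 0.2651 in.
R_nwl = 0.6 × 80 × 0.2651 × 17 = 216.3 kips (longitudinal, 2 welds).
R_nwt = 0.6 × 80 × 0.2651 × 10 = 127.3 kips (transverse, base value).
(i) R_nwl + R_nwt = 343.6 kips; (ii) 0.85 R_nwl + 1.5 R_nwt = 374.8 kips.
R_n = max = 374.8 kips [governs: (ii)]; R_n/Ω = 187.4 kips.

R_n/Ω ≈ 187 kips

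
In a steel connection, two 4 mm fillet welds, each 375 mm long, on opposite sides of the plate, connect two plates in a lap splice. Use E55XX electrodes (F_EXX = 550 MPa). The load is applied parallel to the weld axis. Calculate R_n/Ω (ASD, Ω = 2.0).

Effective throat t_e = 0.707 × 4 = 2.828 mm.
Total length L = 750 mm; A_we = 2.828 × 750 = 2121 mm².
F_nw = 0.6 F_EXX = 0.6 × 550 = 330 MPa.
R_n = 330 × 2121 × 10⁻³ = 699.9 kN; R_n/Ω = 699.9/2.0 = 350 kN.

R_n/Ω ≈ 350 kN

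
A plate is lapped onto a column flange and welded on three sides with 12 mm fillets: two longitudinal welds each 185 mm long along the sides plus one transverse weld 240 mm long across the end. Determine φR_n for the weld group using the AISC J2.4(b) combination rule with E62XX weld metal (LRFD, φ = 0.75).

φR_n ≈ 1600 kN

E62XX → F_EXX = 620 MPa.
t_e = 0.707 × 12 = 8.484 mm.
R_nwl = 0.6 × 620 × 8.484 × 370 × 10⁻³ = 1168 kN (longitudinal, 2 welds).
R_nwt = 0.6 × 620 × 8.484 × 240 × 10⁻³ = 757.5 kN (transverse, base value).
(i) R_nwl + R_nwt = 1925 kN; (ii) 0.85 R_nwl + 1.5 R_nwt = 2129 kN.
R_n = max = 2129 kN [governs: (ii)]; φR_n = 1597 kN.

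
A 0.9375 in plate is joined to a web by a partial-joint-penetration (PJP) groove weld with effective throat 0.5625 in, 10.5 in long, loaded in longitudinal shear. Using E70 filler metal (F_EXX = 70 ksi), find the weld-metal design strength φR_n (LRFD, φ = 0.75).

Effective throat (given) t_e = 0.5625 in.
A_we = 0.5625 × 10.5 = 5.906 in².
F_nw = 0.6 F_EXX = 42 ksi.
φR_n = 0.75 × 42 × 5.906 = 186 kip.

φR_n ≈ 186 kip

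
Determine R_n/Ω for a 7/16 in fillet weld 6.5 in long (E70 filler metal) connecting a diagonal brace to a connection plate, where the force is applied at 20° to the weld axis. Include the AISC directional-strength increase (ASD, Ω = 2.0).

R_n/Ω ≈ 46.4 kips

E70XX → F_EXX = 70 ksi.
t_e = 0.707 × 0.4375 = 0.3093 in; A_we = 0.3093 × 6.5 = 2.011 in².
Directional factor: 1.0 + 0.5 sin^1.5(20°) = 1.1.
F_nw = 0.6 × 70 × 1.1 = 46.2 ksi.
R_n/Ω = (46.2 × 2.011) / 2.0 = 46.44 kips.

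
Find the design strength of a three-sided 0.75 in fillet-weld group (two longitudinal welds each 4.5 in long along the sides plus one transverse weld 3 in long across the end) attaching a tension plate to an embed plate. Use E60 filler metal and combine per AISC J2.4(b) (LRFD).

φR_n ≈ 174 kips

E60XX → F_EXX = 60 ksi.
t_e = 0.707 × 0.75 = 0.5302 in.
R_nwl = 0.6 × 60 × 0.5302 × 9 = 171.8 kips (longitudinal, 2 welds).
R_nwt = 0.6 × 60 × 0.5302 × 3 = 57.27 kips (transverse, base value).
(i) R_nwl + R_nwt = 229.1 kips; (ii) 0.85 R_nwl + 1.5 R_nwt = 231.9 kips.
R_n = max = 231.9 kips [governs: (ii)]; φR_n = 173.9 kips.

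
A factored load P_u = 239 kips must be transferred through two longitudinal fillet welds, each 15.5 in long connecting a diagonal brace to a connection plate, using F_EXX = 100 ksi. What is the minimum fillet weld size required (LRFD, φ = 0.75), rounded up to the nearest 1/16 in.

w = 1/4 in

Total weld length L = 31 in.
Required throat t_e = P_u / (φ × 0.6 F_EXX × L) = 239 / (0.75 × 0.6 × 100 × 31) = 0.1713 in.
Required leg w = t_e / 0.707 = 0.2423 in → use 1/4 in.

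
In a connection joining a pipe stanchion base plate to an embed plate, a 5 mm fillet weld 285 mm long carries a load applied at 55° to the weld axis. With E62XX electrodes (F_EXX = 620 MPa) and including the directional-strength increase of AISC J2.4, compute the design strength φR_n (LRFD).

φR_n ≈ 385 kN

t_e = 0.707 × 5 = 3.535 mm; A_we = 3.535 × 285 = 1007 mm².
Directional factor: 1.0 + 0.5 sin^1.5(55°) = 1.371.
F_nw = 0.6 × 620 × 1.371 = 509.9 MPa.
φR_n = 0.75 × 509.9 × 1007 × 10⁻³ = 385.3 kN.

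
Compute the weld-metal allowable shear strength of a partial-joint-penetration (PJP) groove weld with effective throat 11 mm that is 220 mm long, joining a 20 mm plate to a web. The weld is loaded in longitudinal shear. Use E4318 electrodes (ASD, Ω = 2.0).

R_n/Ω ≈ 312 kN

E43XX → F_EXX = 430 MPa.
Effective throat (given) t_e = 11 mm.
A_we = 11 × 220 = 2420 mm².
F_nw = 0.6 F_EXX = 258 MPa.
R_n/Ω = (258 × 2420) / 2.0 × 10⁻³ = 312.2 kN.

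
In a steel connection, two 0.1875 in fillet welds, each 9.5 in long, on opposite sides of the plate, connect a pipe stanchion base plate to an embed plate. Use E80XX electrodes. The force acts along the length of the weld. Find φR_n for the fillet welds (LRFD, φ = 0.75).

φR_n ≈ 90.7 kips

E80XX → F_EXX = 80 ksi.
Effective throat t_e = 0.707 × 0.1875 = 0.1326 in.
Total length L = 19 in; A_we = 0.1326 × 19 = 2.519 in².
F_nw = 0.6 F_EXX = 0.6 × 80 = 48 ksi.
φR_n = 0.75 × 48 × 2.519 = 90.67 kips.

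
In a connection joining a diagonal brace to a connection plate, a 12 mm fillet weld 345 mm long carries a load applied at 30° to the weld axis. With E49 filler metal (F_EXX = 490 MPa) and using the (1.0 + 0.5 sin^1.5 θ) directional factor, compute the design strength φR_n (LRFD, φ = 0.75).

t_e = 0.707 × 12 = 8.484 mm; A_we = 8.484 × 345 = 2927 mm².
Directional factor: 1.0 + 0.5 sin^1.5(30°) = 1.177.
F_nw = 0.6 × 490 × 1.177 = 346 MPa.
φR_n = 0.75 × 346 × 2927 × 10⁻³ = 759.5 kN.

φR_n ≈ 759 kN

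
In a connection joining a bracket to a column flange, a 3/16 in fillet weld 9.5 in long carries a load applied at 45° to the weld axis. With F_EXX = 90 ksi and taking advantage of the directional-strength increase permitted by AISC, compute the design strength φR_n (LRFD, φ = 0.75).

φR_n ≈ 66.2 kips

t_e = 0.707 × 0.1875 = 0.1326 in; A_we = 0.1326 × 9.5 = 1.259 in².
Directional factor: 1.0 + 0.5 sin^1.5(45°) = 1.297.
F_nw = 0.6 × 90 × 1.297 = 70.05 ksi.
φR_n = 0.75 × 70.05 × 1.259 = 66.17 kips.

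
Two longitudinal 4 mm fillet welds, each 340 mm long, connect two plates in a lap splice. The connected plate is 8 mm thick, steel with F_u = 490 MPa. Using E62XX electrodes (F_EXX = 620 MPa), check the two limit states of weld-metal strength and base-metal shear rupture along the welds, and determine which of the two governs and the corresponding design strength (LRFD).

t_e = 0.707 × 4 = 2.828 mm; L = 680 mm.
Weld metal: φR_n = 0.75 × 0.6 × 620 × 2.828 × 680 × 10⁻³ = 536.5 kN.
Base metal (shear rupture): φR_n = 0.75 × 0.6 × 490 × 8 × 680 × 10⁻³ = 1200 kN.
Governing: weld metal.

φR_n ≈ 537 kN (weld metal governs)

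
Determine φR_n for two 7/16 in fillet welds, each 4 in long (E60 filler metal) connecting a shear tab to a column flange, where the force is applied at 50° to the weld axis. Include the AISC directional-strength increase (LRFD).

φR_n ≈ 89.2 kips

E60XX → F_EXX = 60 ksi.
t_e = 0.707 × 0.4375 = 0.3093 in; A_we = 0.3093 × 8 = 2.474 in².
Directional factor: 1.0 + 0.5 sin^1.5(50°) = 1.335.
F_nw = 0.6 × 60 × 1.335 = 48.07 ksi.
φR_n = 0.75 × 48.07 × 2.474 = 89.21 kips.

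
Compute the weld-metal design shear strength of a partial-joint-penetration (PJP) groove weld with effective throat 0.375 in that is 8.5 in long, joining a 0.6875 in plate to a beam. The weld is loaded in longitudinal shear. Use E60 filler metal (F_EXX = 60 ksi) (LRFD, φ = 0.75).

Effective throat (given) t_e = 0.375 in.
A_we = 0.375 × 8.5 = 3.188 in².
F_nw = 0.6 F_EXX = 36 ksi.
φR_n = 0.75 × 36 × 3.188 = 86.06 kip.

φR_n ≈ 86.1 kip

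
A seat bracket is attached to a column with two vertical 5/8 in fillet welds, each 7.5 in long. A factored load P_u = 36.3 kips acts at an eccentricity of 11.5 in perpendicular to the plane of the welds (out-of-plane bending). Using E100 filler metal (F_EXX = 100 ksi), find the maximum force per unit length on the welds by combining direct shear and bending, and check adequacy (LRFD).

f_max ≈ 22.4 kip/in; NOT adequate

L_w = 2 × 7.5 = 15 in; section modulus (unit throat) S = 2 × L²/6 = 18.75 in².
Direct shear f_v = P/L_w = 36.3/15 = 2.42 kip/in.
Moment M = P × e = 36.3 × 11.5 = 417.45 kip·in; bending f_b = M/S = 22.26 kip/in.
f_max = √(f_v² + f_b²) = √(2.42² + 22.26²) = 22.4 kip/in.
φr_n = 0.75 × 0.6 × 100 × (0.707 × 0.625) = 19.88 kip/in → NOT adequate.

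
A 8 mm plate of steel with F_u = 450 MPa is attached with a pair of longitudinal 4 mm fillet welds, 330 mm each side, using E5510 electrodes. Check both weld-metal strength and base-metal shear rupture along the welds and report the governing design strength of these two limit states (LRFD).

φR_n ≈ 462 kN (weld metal governs)

E55XX → F_EXX = 550 MPa.
t_e = 0.707 × 4 = 2.828 mm; L = 660 mm.
Weld metal: φR_n = 0.75 × 0.6 × 550 × 2.828 × 660 × 10⁻³ = 462 kN.
Base metal (shear rupture): φR_n = 0.75 × 0.6 × 450 × 8 × 660 × 10⁻³ = 1069 kN.
Governing: weld metal.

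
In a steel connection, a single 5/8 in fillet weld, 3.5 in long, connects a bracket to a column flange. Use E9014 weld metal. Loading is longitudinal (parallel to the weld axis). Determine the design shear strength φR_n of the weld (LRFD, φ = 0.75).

E90XX → F_EXX = 90 ksi.
Effective throat t_e = 0.707 × 0.625 = 0.4419 in.
Total length L = 3.5 in; A_we = 0.4419 × 3.5 = 1.547 in².
F_nw = 0.6 F_EXX = 0.6 × 90 = 54 ksi.
φR_n = 0.75 × 54 × 1.547 = 62.64 kips.

φR_n ≈ 62.6 kips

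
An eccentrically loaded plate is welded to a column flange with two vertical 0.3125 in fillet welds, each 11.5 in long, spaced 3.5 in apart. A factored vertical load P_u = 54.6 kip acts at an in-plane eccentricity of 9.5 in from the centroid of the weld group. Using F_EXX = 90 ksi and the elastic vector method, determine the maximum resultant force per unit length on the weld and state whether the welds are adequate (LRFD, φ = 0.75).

f_max ≈ 10.6 kip/in; NOT adequate

Total weld length L_w = 23 in. Treat welds as unit-width lines.
Polar moment about centroid: J = 2[d³/12 + d(b/2)²] = 2[11.5³/12 + 11.5×1.75²] = 323.9 in³.
Direct shear f_v = P/L_w = 54.6 / 23 = 2.374 kip/in (vertical).
Torsion M = P·e = 54.6 × 9.5 = 518.7 kip·in.
Critical point at (x, y) = (1.75, 5.75) from centroid. f_tx = M·y/J = 9.208 kip/in; f_ty = M·x/J = 2.802 kip/in.
Resultant f_max = √[f_tx² + (f_v + f_ty)²] = √[9.208² + (2.374 + 2.802)²] = 10.56 kip/in.
Capacity per unit length: φr_n = 0.75 × 0.6 × 90 × (0.707 × 0.3125) = 8.948 kip/in.
10.56 > 8.948 → NOT adequate.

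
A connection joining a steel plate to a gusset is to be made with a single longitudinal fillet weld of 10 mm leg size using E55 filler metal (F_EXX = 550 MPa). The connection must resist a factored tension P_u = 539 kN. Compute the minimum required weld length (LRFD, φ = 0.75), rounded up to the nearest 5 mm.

Throat t_e = 0.707 × 10 = 7.07 mm.
φr_n = 0.75 × 0.6 × 550 × 7.07 × 10⁻³ = 1.75 kN/mm.
L_req = P_u / φr_n = 539 / 1.75 = 308 mm total.
Round up → use L = 310 mm.

L = 310 mm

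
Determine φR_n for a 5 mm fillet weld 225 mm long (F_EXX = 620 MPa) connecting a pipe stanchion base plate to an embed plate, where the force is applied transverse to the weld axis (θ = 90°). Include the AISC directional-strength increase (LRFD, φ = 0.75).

t_e = 0.707 × 5 = 3.535 mm; A_we = 3.535 × 225 = 795.4 mm².
Directional factor: 1.0 + 0.5 sin^1.5(90°) = 1.5.
F_nw = 0.6 × 620 × 1.5 = 558 MPa.
φR_n = 0.75 × 558 × 795.4 × 10⁻³ = 332.9 kN.

φR_n ≈ 333 kN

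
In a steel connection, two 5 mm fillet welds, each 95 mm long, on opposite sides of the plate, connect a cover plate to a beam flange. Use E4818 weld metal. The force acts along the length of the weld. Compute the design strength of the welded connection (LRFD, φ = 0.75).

φR_n ≈ 145 kN

E48XX → F_EXX = 480 MPa.
Effective throat t_e = 0.707 × 5 = 3.535 mm.
Total length L = 190 mm; A_we = 3.535 × 190 = 671.6 mm².
F_nw = 0.6 F_EXX = 0.6 × 480 = 288 MPa.
φR_n = 0.75 × 288 × 671.6 × 10⁻³ = 145.1 kN.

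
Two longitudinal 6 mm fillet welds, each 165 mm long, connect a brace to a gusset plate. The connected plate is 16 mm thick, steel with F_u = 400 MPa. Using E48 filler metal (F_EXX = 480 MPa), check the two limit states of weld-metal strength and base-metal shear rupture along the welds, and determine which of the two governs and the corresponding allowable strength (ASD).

t_e = 0.707 × 6 = 4.242 mm; L = 330 mm.
Weld metal: R_n/Ω = (1/2.0) × 0.6 × 480 × 4.242 × 330 × 10⁻³ = 201.6 kN.
Base metal (shear rupture): R_n/Ω = (1/2.0) × 0.6 × 400 × 16 × 330 × 10⁻³ = 633.6 kN.
Governing: weld metal.

R_n/Ω ≈ 202 kN (weld metal governs)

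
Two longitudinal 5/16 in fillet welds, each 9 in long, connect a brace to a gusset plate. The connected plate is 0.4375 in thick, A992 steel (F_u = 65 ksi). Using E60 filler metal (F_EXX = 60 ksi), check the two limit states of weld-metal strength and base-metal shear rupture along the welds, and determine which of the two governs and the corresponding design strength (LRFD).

t_e = 0.707 × 0.3125 = 0.2209 in; L = 18 in.
Weld metal: φR_n = 0.75 × 0.6 × 60 × 0.2209 × 18 = 107.4 kips.
Base metal (shear rupture): φR_n = 0.75 × 0.6 × 65 × 0.4375 × 18 = 230.3 kips.
Governing: weld metal.

φR_n ≈ 107 kips (weld metal governs)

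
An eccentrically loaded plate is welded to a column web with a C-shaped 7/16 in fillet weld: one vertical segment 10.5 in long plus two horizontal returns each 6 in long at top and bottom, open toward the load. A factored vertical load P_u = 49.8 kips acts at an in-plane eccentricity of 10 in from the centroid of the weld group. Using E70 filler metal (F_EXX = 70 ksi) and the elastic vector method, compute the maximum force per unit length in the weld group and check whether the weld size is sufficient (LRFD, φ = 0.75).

f_max ≈ 8.24 kip/in; adequate

Total weld length L_w = 22.5 in. Treat welds as unit-width lines.
Centroid: x̄ = 2×6×3 / 22.5 = 1.6 in from the vertical weld.
Polar moment about centroid: J = I_x + I_y = [10.5³/12 + 2×6×5.25²] + [10.5×1.6² + 2(6³/12 + 6×1.4²)] = 513.6 in³.
Direct shear f_v = P/L_w = 49.8 / 22.5 = 2.213 kip/in (vertical).
Torsion M = P·e = 49.8 × 10 = 498 kip·in.
Critical point at (x, y) = (4.4, 5.25) from centroid. f_tx = M·y/J = 5.09 kip/in; f_ty = M·x/J = 4.266 kip/in.
Resultant f_max = √[f_tx² + (f_v + f_ty)²] = √[5.09² + (2.213 + 4.266)²] = 8.24 kip/in.
Capacity per unit length: φr_n = 0.75 × 0.6 × 70 × (0.707 × 0.4375) = 9.743 kip/in.
8.24 ≤ 9.743 → adequate.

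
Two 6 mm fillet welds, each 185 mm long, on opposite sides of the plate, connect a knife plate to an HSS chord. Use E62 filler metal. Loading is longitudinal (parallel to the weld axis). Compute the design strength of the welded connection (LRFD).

φR_n ≈ 438 kN

E62XX → F_EXX = 620 MPa.
Effective throat t_e = 0.707 × 6 = 4.242 mm.
Total length L = 370 mm; A_we = 4.242 × 370 = 1570 mm².
F_nw = 0.6 F_EXX = 0.6 × 620 = 372 MPa.
φR_n = 0.75 × 372 × 1570 × 10⁻³ = 437.9 kN.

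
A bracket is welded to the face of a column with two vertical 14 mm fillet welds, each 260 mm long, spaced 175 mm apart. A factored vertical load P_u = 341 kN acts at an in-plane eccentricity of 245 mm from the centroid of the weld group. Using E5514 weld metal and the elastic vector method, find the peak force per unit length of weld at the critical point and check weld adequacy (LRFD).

E55XX → F_EXX = 550 MPa.
Total weld length L_w = 520 mm. Treat welds as unit-width lines.
Polar moment about centroid: J = 2[d³/12 + d(b/2)²] = 2[260³/12 + 260×87.5²] = 6911000 mm³.
Direct shear f_v = P/L_w = 341×10³ / 520 = 655.8 N/mm (vertical).
Torsion M = P·e = 341×10³ × 245 = 83545000 N·mm.
Critical point at (x, y) = (87.5, 130) from centroid. f_tx = M·y/J = 1572 N/mm; f_ty = M·x/J = 1058 N/mm.
Resultant f_max = √[f_tx² + (f_v + f_ty)²] = √[1572² + (655.8 + 1058)²] = 2325 N/mm.
Capacity per unit length: φr_n = 0.75 × 0.6 × 550 × (0.707 × 14) = 2450 N/mm.
2325 ≤ 2450 → adequate.

f_max ≈ 2330 N/mm; adequate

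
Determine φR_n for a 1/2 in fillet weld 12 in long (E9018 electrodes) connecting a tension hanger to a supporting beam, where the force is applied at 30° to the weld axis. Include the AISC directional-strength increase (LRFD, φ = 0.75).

φR_n ≈ 202 kips

E90XX → F_EXX = 90 ksi.
t_e = 0.707 × 0.5 = 0.3535 in; A_we = 0.3535 × 12 = 4.242 in².
Directional factor: 1.0 + 0.5 sin^1.5(30°) = 1.177.
F_nw = 0.6 × 90 × 1.177 = 63.55 ksi.
φR_n = 0.75 × 63.55 × 4.242 = 202.2 kips.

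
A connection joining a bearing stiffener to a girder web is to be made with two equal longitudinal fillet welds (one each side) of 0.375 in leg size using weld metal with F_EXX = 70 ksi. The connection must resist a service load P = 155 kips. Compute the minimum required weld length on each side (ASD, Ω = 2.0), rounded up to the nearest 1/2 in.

Throat t_e = 0.707 × 0.375 = 0.2651 in.
r_n/Ω = (0.6 × 70 × 0.2651) / 2.0 = 5.568 kip/in.
L_req = P / (r_n/Ω) = 155 / 5.568 = 27.84 in total.
Per side: 27.84 / 2 = 13.92 in.
Round up → use L = 14 in on each side.

L = 14 in on each side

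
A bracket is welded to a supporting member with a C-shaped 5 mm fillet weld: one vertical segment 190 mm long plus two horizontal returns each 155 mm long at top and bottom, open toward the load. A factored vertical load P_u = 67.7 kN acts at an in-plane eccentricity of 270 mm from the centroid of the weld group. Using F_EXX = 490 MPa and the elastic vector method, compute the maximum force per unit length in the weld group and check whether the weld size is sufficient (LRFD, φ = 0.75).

f_max ≈ 664 N/mm; adequate

Total weld length L_w = 500 mm. Treat welds as unit-width lines.
Centroid: x̄ = 2×155×77.5 / 500 = 48.05 mm from the vertical weld.
Polar moment about centroid: J = I_x + I_y = [190³/12 + 2×155×95²] + [190×48.05² + 2(155³/12 + 155×29.45²)] = 4698000 mm³.
Direct shear f_v = P/L_w = 67.7×10³ / 500 = 135.4 N/mm (vertical).
Torsion M = P·e = 67.7×10³ × 270 = 18279000 N·mm.
Critical point at (x, y) = (107, 95) from centroid. f_tx = M·y/J = 369.7 N/mm; f_ty = M·x/J = 416.2 N/mm.
Resultant f_max = √[f_tx² + (f_v + f_ty)²] = √[369.7² + (135.4 + 416.2)²] = 664 N/mm.
Capacity per unit length: φr_n = 0.75 × 0.6 × 490 × (0.707 × 5) = 779.5 N/mm.
664 ≤ 779.5 → adequate.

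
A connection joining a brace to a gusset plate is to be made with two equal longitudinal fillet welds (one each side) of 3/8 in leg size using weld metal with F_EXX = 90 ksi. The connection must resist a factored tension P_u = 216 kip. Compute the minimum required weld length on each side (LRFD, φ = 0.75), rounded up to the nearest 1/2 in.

Throat t_e = 0.707 × 0.375 = 0.2651 in.
φr_n = 0.75 × 0.6 × 90 × 0.2651 = 10.74 kip/in.
L_req = P_u / φr_n = 216 / 10.74 = 20.12 in total.
Per side: 20.12 / 2 = 10.06 in.
Round up → use L = 10.5 in on each side.

L = 10.5 in on each side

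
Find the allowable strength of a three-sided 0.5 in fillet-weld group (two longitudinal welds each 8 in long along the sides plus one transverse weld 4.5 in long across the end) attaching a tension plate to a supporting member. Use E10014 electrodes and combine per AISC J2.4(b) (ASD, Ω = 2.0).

R_n/Ω ≈ 217 kips

E100XX → F_EXX = 100 ksi.
t_e = 0.707 × 0.5 = 0.3535 in.
R_nwl = 0.6 × 100 × 0.3535 × 16 = 339.4 kips (longitudinal, 2 welds).
R_nwt = 0.6 × 100 × 0.3535 × 4.5 = 95.44 kips (transverse, base value).
(i) R_nwl + R_nwt = 434.8 kips; (ii) 0.85 R_nwl + 1.5 R_nwt = 431.6 kips.
R_n = max = 434.8 kips [governs: (i)]; R_n/Ω = 217.4 kips.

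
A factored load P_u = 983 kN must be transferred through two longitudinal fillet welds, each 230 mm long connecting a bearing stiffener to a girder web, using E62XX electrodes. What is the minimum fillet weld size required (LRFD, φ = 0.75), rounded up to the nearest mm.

E62XX → F_EXX = 620 MPa.
Total weld length L = 460 mm.
Required throat t_e = P_u / (φ × 0.6 F_EXX × L) = 983 / (0.75 × 0.6 × 620 × 460 × 10⁻³) = 7.659 mm.
Required leg w = t_e / 0.707 = 10.83 mm → use 11 mm.

w = 11 mm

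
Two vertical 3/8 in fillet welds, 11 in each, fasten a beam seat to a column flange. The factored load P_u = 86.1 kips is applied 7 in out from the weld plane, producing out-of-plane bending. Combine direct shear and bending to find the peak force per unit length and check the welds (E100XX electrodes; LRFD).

E100XX → F_EXX = 100 ksi.
L_w = 2 × 11 = 22 in; section modulus (unit throat) S = 2 × L²/6 = 40.33 in².
Direct shear f_v = P/L_w = 86.1/22 = 3.914 kip/in.
Moment M = P × e = 86.1 × 7 = 602.7 kip·in; bending f_b = M/S = 14.94 kip/in.
f_max = √(f_v² + f_b²) = √(3.914² + 14.94²) = 15.45 kip/in.
φr_n = 0.75 × 0.6 × 100 × (0.707 × 0.375) = 11.93 kip/in → NOT adequate.

f_max ≈ 15.4 kip/in; NOT adequate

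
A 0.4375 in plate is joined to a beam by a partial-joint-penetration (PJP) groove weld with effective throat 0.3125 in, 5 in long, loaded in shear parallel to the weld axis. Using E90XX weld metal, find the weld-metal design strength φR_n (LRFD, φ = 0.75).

φR_n ≈ 63.3 kips

E90XX → F_EXX = 90 ksi.
Effective throat (given) t_e = 0.3125 in.
A_we = 0.3125 × 5 = 1.562 in².
F_nw = 0.6 F_EXX = 54 ksi.
φR_n = 0.75 × 54 × 1.562 = 63.28 kips.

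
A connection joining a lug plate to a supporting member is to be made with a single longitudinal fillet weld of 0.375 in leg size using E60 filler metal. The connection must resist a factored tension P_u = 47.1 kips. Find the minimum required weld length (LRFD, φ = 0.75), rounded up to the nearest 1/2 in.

E60XX → F_EXX = 60 ksi.
Throat t_e = 0.707 × 0.375 = 0.2651 in.
φr_n = 0.75 × 0.6 × 60 × 0.2651 = 7.158 kips/in.
L_req = P_u / φr_n = 47.1 / 7.158 = 6.58 in total.
Round up → use L = 7 in.

L = 7 in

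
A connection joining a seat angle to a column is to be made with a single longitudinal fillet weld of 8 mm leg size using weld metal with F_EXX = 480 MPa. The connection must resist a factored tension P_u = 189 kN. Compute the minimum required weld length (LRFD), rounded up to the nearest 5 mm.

L = 155 mm

Throat t_e = 0.707 × 8 = 5.656 mm.
φr_n = 0.75 × 0.6 × 480 × 5.656 × 10⁻³ = 1.222 kN/mm.
L_req = P_u / φr_n = 189 / 1.222 = 154.7 mm total.
Round up → use L = 155 mm.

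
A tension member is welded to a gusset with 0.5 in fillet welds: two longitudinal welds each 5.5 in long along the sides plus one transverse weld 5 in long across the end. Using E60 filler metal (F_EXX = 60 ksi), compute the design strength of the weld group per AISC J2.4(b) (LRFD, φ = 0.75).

φR_n ≈ 161 kip

t_e = 0.707 × 0.5 = 0.3535 in.
R_nwl = 0.6 × 60 × 0.3535 × 11 = 140 kip (longitudinal, 2 welds).
R_nwt = 0.6 × 60 × 0.3535 × 5 = 63.63 kip (transverse, base value).
(i) R_nwl + R_nwt = 203.6 kip; (ii) 0.85 R_nwl + 1.5 R_nwt = 214.4 kip.
R_n = max = 214.4 kip [governs: (ii)]; φR_n = 160.8 kip.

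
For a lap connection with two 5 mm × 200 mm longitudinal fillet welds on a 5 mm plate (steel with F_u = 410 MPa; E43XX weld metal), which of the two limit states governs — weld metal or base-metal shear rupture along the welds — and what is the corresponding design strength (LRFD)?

E43XX → F_EXX = 430 MPa.
t_e = 0.707 × 5 = 3.535 mm; L = 400 mm.
Weld metal: φR_n = 0.75 × 0.6 × 430 × 3.535 × 400 × 10⁻³ = 273.6 kN.
Base metal (shear rupture): φR_n = 0.75 × 0.6 × 410 × 5 × 400 × 10⁻³ = 369 kN.
Governing: weld metal.

φR_n ≈ 274 kN (weld metal governs)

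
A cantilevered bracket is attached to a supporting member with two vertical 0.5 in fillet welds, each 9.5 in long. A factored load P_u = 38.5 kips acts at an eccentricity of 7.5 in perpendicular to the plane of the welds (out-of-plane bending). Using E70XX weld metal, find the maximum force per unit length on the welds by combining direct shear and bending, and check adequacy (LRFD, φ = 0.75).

E70XX → F_EXX = 70 ksi.
L_w = 2 × 9.5 = 19 in; section modulus (unit throat) S = 2 × L²/6 = 30.08 in².
Direct shear f_v = P/L_w = 38.5/19 = 2.026 kip/in.
Moment M = P × e = 38.5 × 7.5 = 288.75 kip·in; bending f_b = M/S = 9.598 kip/in.
f_max = √(f_v² + f_b²) = √(2.026² + 9.598²) = 9.81 kip/in.
φr_n = 0.75 × 0.6 × 70 × (0.707 × 0.5) = 11.14 kip/in → adequate.

f_max ≈ 9.81 kip/in; adequate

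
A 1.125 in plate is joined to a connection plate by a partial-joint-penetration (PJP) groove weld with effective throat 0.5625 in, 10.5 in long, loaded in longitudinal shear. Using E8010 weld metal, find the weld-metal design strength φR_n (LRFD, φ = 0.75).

E80XX → F_EXX = 80 ksi.
Effective throat (given) t_e = 0.5625 in.
A_we = 0.5625 × 10.5 = 5.906 in².
F_nw = 0.6 F_EXX = 48 ksi.
φR_n = 0.75 × 48 × 5.906 = 212.6 kip.

φR_n ≈ 213 kip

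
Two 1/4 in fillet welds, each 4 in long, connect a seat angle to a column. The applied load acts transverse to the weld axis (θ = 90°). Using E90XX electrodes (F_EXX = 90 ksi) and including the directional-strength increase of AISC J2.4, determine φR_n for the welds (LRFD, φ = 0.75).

t_e = 0.707 × 0.25 = 0.1767 in; A_we = 0.1767 × 8 = 1.414 in².
Directional factor: 1.0 + 0.5 sin^1.5(90°) = 1.5.
F_nw = 0.6 × 90 × 1.5 = 81 ksi.
φR_n = 0.75 × 81 × 1.414 = 85.9 kip.

φR_n ≈ 85.9 kip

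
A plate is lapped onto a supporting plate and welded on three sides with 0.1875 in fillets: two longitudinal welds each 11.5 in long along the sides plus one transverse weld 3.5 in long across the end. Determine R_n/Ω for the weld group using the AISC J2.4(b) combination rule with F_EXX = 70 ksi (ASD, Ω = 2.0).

t_e = 0.707 × 0.1875 = 0.1326 in.
R_nwl = 0.6 × 70 × 0.1326 × 23 = 128.1 kip (longitudinal, 2 welds).
R_nwt = 0.6 × 70 × 0.1326 × 3.5 = 19.49 kip (transverse, base value).
(i) R_nwl + R_nwt = 147.5 kip; (ii) 0.85 R_nwl + 1.5 R_nwt = 138.1 kip.
R_n = max = 147.5 kip [governs: (i)]; R_n/Ω = 73.77 kip.

R_n/Ω ≈ 73.8 kip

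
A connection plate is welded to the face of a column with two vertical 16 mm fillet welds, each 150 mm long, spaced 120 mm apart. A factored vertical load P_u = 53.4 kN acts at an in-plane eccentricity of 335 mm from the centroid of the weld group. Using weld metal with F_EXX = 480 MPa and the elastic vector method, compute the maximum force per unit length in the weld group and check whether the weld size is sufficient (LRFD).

Total weld length L_w = 300 mm. Treat welds as unit-width lines.
Polar moment about centroid: J = 2[d³/12 + d(b/2)²] = 2[150³/12 + 150×60²] = 1642000 mm³.
Direct shear f_v = P/L_w = 53.4×10³ / 300 = 178 N/mm (vertical).
Torsion M = P·e = 53.4×10³ × 335 = 17889000 N·mm.
Critical point at (x, y) = (60, 75) from centroid. f_tx = M·y/J = 816.8 N/mm; f_ty = M·x/J = 653.5 N/mm.
Resultant f_max = √[f_tx² + (f_v + f_ty)²] = √[816.8² + (178 + 653.5)²] = 1166 N/mm.
Capacity per unit length: φr_n = 0.75 × 0.6 × 480 × (0.707 × 16) = 2443 N/mm.
1166 ≤ 2443 → adequate.

f_max ≈ 1170 N/mm; adequate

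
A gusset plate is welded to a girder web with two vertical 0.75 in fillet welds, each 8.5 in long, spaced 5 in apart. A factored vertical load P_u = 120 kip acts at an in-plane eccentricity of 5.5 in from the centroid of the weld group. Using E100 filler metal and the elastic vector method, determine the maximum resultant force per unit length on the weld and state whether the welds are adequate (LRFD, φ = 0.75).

E100XX → F_EXX = 100 ksi.
Total weld length L_w = 17 in. Treat welds as unit-width lines.
Polar moment about centroid: J = 2[d³/12 + d(b/2)²] = 2[8.5³/12 + 8.5×2.5²] = 208.6 in³.
Direct shear f_v = P/L_w = 120 / 17 = 7.059 kip/in (vertical).
Torsion M = P·e = 120 × 5.5 = 660 kip·in.
Critical point at (x, y) = (2.5, 4.25) from centroid. f_tx = M·y/J = 13.45 kip/in; f_ty = M·x/J = 7.91 kip/in.
Resultant f_max = √[f_tx² + (f_v + f_ty)²] = √[13.45² + (7.059 + 7.91)²] = 20.12 kip/in.
Capacity per unit length: φr_n = 0.75 × 0.6 × 100 × (0.707 × 0.75) = 23.86 kip/in.
20.12 ≤ 23.86 → adequate.

f_max ≈ 20.1 kip/in; adequate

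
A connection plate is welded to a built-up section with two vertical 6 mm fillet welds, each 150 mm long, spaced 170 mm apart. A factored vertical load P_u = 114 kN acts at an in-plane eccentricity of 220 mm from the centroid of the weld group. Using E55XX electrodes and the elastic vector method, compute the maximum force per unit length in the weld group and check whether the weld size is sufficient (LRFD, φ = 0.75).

E55XX → F_EXX = 550 MPa.
Total weld length L_w = 300 mm. Treat welds as unit-width lines.
Polar moment about centroid: J = 2[d³/12 + d(b/2)²] = 2[150³/12 + 150×85²] = 2730000 mm³.
Direct shear f_v = P/L_w = 114×10³ / 300 = 380 N/mm (vertical).
Torsion M = P·e = 114×10³ × 220 = 25080000 N·mm.
Critical point at (x, y) = (85, 75) from centroid. f_tx = M·y/J = 689 N/mm; f_ty = M·x/J = 780.9 N/mm.
Resultant f_max = √[f_tx² + (f_v + f_ty)²] = √[689² + (380 + 780.9)²] = 1350 N/mm.
Capacity per unit length: φr_n = 0.75 × 0.6 × 550 × (0.707 × 6) = 1050 N/mm.
1350 > 1050 → NOT adequate.

f_max ≈ 1350 N/mm; NOT adequate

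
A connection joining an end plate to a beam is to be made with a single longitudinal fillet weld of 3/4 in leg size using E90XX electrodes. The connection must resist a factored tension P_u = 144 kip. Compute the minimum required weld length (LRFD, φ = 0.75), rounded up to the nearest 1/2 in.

E90XX → F_EXX = 90 ksi.
Throat t_e = 0.707 × 0.75 = 0.5302 in.
φr_n = 0.75 × 0.6 × 90 × 0.5302 = 21.48 kip/in.
L_req = P_u / φr_n = 144 / 21.48 = 6.705 in total.
Round up → use L = 7 in.

L = 7 in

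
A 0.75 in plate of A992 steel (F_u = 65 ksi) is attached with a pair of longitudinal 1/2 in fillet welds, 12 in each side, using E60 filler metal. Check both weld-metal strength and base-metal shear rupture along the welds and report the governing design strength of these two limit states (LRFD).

E60XX → F_EXX = 60 ksi.
t_e = 0.707 × 0.5 = 0.3535 in; L = 24 in.
Weld metal: φR_n = 0.75 × 0.6 × 60 × 0.3535 × 24 = 229.1 kip.
Base metal (shear rupture): φR_n = 0.75 × 0.6 × 65 × 0.75 × 24 = 526.5 kip.
Governing: weld metal.

φR_n ≈ 229 kip (weld metal governs)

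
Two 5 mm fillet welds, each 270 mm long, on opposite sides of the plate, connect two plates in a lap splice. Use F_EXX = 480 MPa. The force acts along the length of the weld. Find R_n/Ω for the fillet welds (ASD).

Effective throat t_e = 0.707 × 5 = 3.535 mm.
Total length L = 540 mm; A_we = 3.535 × 540 = 1909 mm².
F_nw = 0.6 F_EXX = 0.6 × 480 = 288 MPa.
R_n = 288 × 1909 × 10⁻³ = 549.8 kN; R_n/Ω = 549.8/2.0 = 274.9 kN.

R_n/Ω ≈ 275 kN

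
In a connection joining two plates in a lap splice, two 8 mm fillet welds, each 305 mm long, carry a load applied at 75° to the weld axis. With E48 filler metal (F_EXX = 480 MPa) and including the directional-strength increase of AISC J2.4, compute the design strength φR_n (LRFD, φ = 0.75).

t_e = 0.707 × 8 = 5.656 mm; A_we = 5.656 × 610 = 3450 mm².
Directional factor: 1.0 + 0.5 sin^1.5(75°) = 1.475.
F_nw = 0.6 × 480 × 1.475 = 424.7 MPa.
φR_n = 0.75 × 424.7 × 3450 × 10⁻³ = 1099 kN.

φR_n ≈ 1100 kN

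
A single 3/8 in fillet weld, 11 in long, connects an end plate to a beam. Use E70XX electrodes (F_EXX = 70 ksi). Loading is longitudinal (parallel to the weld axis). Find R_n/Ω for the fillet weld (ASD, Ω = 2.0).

R_n/Ω ≈ 61.2 kip

Effective throat t_e = 0.707 × 0.375 = 0.2651 in.
Total length L = 11 in; A_we = 0.2651 × 11 = 2.916 in².
F_nw = 0.6 F_EXX = 0.6 × 70 = 42 ksi.
R_n = 42 × 2.916 = 122.5 kip; R_n/Ω = 122.5/2.0 = 61.24 kip.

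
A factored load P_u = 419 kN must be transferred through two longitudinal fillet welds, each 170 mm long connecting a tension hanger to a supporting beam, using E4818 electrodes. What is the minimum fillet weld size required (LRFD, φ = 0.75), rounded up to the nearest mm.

E48XX → F_EXX = 480 MPa.
Total weld length L = 340 mm.
Required throat t_e = P_u / (φ × 0.6 F_EXX × L) = 419 / (0.75 × 0.6 × 480 × 340 × 10⁻³) = 5.705 mm.
Required leg w = t_e / 0.707 = 8.07 mm → use 9 mm.

w = 9 mm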